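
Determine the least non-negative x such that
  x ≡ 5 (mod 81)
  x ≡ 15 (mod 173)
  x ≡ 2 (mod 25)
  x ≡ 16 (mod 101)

The moduli are pairwise coprime; N = 81·173·25·101 = 35382825.
N/81 = 436825; 436825 ≡ 73 (mod 81); 73·10 ≡ 1, so inverse 10.
N/173 = 204525; 204525 ≡ 39 (mod 173); 39·71 ≡ 1, so inverse 71.
N/25 = 1415313; 1415313 ≡ 13 (mod 25); 13·2 ≡ 1, so inverse 2.
N/101 = 350325; 350325 ≡ 57 (mod 101); 57·39 ≡ 1, so inverse 39.
x ≡ 5·436825·10 + 15·204525·71 + 2·1415313·2 + 16·350325·39 = 463924427.
463924427 mod 35382825 = 3947702.

3947702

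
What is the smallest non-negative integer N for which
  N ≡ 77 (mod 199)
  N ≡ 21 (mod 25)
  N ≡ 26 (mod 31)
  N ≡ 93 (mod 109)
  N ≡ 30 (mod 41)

The moduli are pairwise coprime; M = 199·25·31·109·41 = 689231525.
M/199 = 3463475; 3463475 ≡ 79 (mod 199); 79·131 ≡ 1, so inverse 131.
M/25 = 27569261; 27569261 ≡ 11 (mod 25); 11·16 ≡ 1, so inverse 16.
M/31 = 22233275; 22233275 ≡ 13 (mod 31); 13·12 ≡ 1, so inverse 12.
M/109 = 6323225; 6323225 ≡ 26 (mod 109); 26·21 ≡ 1, so inverse 21.
M/41 = 16810525; 16810525 ≡ 33 (mod 41); 33·5 ≡ 1, so inverse 5.
N ≡ 77·3463475·131 + 21·27569261·16 + 26·22233275·12 + 93·6323225·21 + 30·16810525·5 = 66006962996.
66006962996 mod 689231525 = 529968121.

529968121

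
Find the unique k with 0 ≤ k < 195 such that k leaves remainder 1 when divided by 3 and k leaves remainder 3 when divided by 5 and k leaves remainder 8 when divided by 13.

73

From k ≡ 1 (mod 3) write k = 1 + 3t. Substituting into k ≡ 3 (mod 5) gives 3t ≡ 2 (mod 5), and since 3⁻¹ ≡ 2 (mod 5), t ≡ 4. Hence k ≡ 1 + 3·4 = 13 (mod 15).
From k ≡ 13 (mod 15) write k = 13 + 15t. Substituting into k ≡ 8 (mod 13) gives 15t ≡ 8 (mod 13), and since 2⁻¹ ≡ 7 (mod 13), t ≡ 4. Hence k ≡ 13 + 15·4 = 73 (mod 195).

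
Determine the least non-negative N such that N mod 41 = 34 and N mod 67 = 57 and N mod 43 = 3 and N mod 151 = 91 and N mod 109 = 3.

1804326271

Combine the congruences pairwise.
From N ≡ 34 (mod 41) write N = 34 + 41t. Substituting into N ≡ 57 (mod 67) gives 41t ≡ 23 (mod 67), and since 41⁻¹ ≡ 18 (mod 67), t ≡ 12. Hence N ≡ 34 + 41·12 = 526 (mod 2747).
From N ≡ 526 (mod 2747) write N = 526 + 2747t. Substituting into N ≡ 3 (mod 43) gives 2747t ≡ 36 (mod 43), and since 38⁻¹ ≡ 17 (mod 43), t ≡ 10. Hence N ≡ 526 + 2747·10 = 27996 (mod 118121).
From N ≡ 27996 (mod 118121) write N = 27996 + 118121t. Substituting into N ≡ 91 (mod 151) gives 118121t ≡ 30 (mod 151), and since 39⁻¹ ≡ 31 (mod 151), t ≡ 24. Hence N ≡ 27996 + 118121·24 = 2862900 (mod 17836271).
From N ≡ 2862900 (mod 17836271) write N = 2862900 + 17836271t. Substituting into N ≡ 3 (mod 109) gives 17836271t ≡ 97 (mod 109), and since 56⁻¹ ≡ 37 (mod 109), t ≡ 101. Hence N ≡ 2862900 + 17836271·101 = 1804326271 (mod 1944153539).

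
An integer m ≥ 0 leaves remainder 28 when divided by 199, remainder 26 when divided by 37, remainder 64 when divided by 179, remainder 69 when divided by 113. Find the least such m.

92144789

The moduli are pairwise coprime; N = 199·37·179·113 = 148931401.
N/199 = 748399; 748399 ≡ 159 (mod 199); 159·194 ≡ 1, so inverse 194.
N/37 = 4025173; 4025173 ≡ 17 (mod 37); 17·24 ≡ 1, so inverse 24.
N/179 = 832019; 832019 ≡ 27 (mod 179); 27·126 ≡ 1, so inverse 126.
N/113 = 1317977; 1317977 ≡ 58 (mod 113); 58·76 ≡ 1, so inverse 76.
m ≡ 28·748399·194 + 26·4025173·24 + 64·832019·126 + 69·1317977·76 = 20197883924.
20197883924 mod 148931401 = 92144789.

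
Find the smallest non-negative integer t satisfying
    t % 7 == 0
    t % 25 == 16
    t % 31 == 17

The moduli are pairwise coprime; N = 7·25·31 = 5425.
N/7 = 775; 775 ≡ 5 (mod 7); 5·3 ≡ 1, so inverse 3.
N/25 = 217; 217 ≡ 17 (mod 25); 17·3 ≡ 1, so inverse 3.
N/31 = 175; 175 ≡ 20 (mod 31); 20·14 ≡ 1, so inverse 14.
t ≡ 0·775·3 + 16·217·3 + 17·175·14 = 52066.
52066 mod 5425 = 3241.

3241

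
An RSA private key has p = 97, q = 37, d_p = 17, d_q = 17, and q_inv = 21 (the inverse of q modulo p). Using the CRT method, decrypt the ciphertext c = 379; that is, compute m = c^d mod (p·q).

m₁ = c^(d_p) mod p: c ≡ 88 (mod 97), and 88^17 mod 97 = 73.
m₂ = c^(d_q) mod q: c ≡ 9 (mod 37), and 9^17 mod 37 = 33.
h = q_inv·(m₁ − m₂) mod p = 21·(73 − 33) mod 97 = 64.
m = m₂ + h·q = 33 + 64·37 = 2401.

2401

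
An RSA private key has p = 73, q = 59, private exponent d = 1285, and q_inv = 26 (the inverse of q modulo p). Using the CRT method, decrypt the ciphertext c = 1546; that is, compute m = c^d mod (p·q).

4205

d_p = d mod (p−1) = 1285 mod 72 = 61; d_q = d mod (q−1) = 9.
m₁ = c^(d_p) mod p: c ≡ 13 (mod 73), and 13^61 mod 73 = 44.
m₂ = c^(d_q) mod q: c ≡ 12 (mod 59), and 12^9 mod 59 = 16.
h = q_inv·(m₁ − m₂) mod p = 26·(44 − 16) mod 73 = 71.
m = m₂ + h·q = 16 + 71·59 = 4205.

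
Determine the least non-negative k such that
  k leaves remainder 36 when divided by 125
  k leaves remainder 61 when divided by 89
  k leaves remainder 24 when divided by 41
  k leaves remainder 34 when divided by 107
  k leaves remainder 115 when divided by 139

160324661

The moduli are pairwise coprime; N = 125·89·41·107·139 = 6783947125.
N/125 = 54271577; 54271577 ≡ 77 (mod 125); 77·13 ≡ 1, so inverse 13.
N/89 = 76224125; 76224125 ≡ 75 (mod 89); 75·19 ≡ 1, so inverse 19.
N/41 = 165462125; 165462125 ≡ 24 (mod 41); 24·12 ≡ 1, so inverse 12.
N/107 = 63401375; 63401375 ≡ 23 (mod 107); 23·14 ≡ 1, so inverse 14.
N/139 = 48805375; 48805375 ≡ 112 (mod 139); 112·36 ≡ 1, so inverse 36.
k ≡ 36·54271577·13 + 61·76224125·19 + 24·165462125·12 + 34·63401375·14 + 115·48805375·36 = 393629257911.
393629257911 mod 6783947125 = 160324661.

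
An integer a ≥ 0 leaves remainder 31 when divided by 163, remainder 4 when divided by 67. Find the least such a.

From a ≡ 31 (mod 163) write a = 31 + 163t. Substituting into a ≡ 4 (mod 67) gives 163t ≡ 40 (mod 67), and since 29⁻¹ ≡ 37 (mod 67), t ≡ 6. Hence a ≡ 31 + 163·6 = 1009 (mod 10921).

1009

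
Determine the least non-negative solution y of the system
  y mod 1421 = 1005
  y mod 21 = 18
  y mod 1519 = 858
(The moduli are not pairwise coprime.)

69213

gcd(1421, 21) = 7 and 7 | (18 − 1005), so the pair is consistent; merging gives y ≡ 1005 (mod 4263), where 4263 = lcm(1421, 21).
gcd(4263, 1519) = 49 and 49 | (858 − 1005), so the pair is consistent; merging gives y ≡ 69213 (mod 132153), where 132153 = lcm(4263, 1519).
The solution is unique modulo lcm(1421, 21, 1519) = 132153.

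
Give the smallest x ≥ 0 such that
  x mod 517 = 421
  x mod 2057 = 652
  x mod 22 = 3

43849

gcd(517, 2057) = 11 and 11 | (652 − 421), so the pair is consistent; merging gives x ≡ 43849 (mod 96679), where 96679 = lcm(517, 2057).
gcd(96679, 22) = 11 and 11 | (3 − 43849), so the pair is consistent; merging gives x ≡ 43849 (mod 193358), where 193358 = lcm(96679, 22).
The solution is unique modulo lcm(517, 2057, 22) = 193358.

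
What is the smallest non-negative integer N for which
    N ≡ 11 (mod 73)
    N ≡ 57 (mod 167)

7238

From N ≡ 11 (mod 73) write N = 11 + 73t. Substituting into N ≡ 57 (mod 167) gives 73t ≡ 46 (mod 167), and since 73⁻¹ ≡ 151 (mod 167), t ≡ 99. Hence N ≡ 11 + 73·99 = 7238 (mod 12191).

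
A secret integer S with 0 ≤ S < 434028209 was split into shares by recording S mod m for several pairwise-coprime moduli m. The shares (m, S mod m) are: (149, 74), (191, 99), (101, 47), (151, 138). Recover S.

276665509

From S ≡ 74 (mod 149) write S = 74 + 149t. Substituting into S ≡ 99 (mod 191) gives 149t ≡ 25 (mod 191), and since 149⁻¹ ≡ 50 (mod 191), t ≡ 104. Hence S ≡ 74 + 149·104 = 15570 (mod 28459).
From S ≡ 15570 (mod 28459) write S = 15570 + 28459t. Substituting into S ≡ 47 (mod 101) gives 28459t ≡ 31 (mod 101), and since 78⁻¹ ≡ 79 (mod 101), t ≡ 25. Hence S ≡ 15570 + 28459·25 = 727045 (mod 2874359).
From S ≡ 727045 (mod 2874359) write S = 727045 + 2874359t. Substituting into S ≡ 138 (mod 151) gives 2874359t ≡ 7 (mod 151), and since 74⁻¹ ≡ 100 (mod 151), t ≡ 96. Hence S ≡ 727045 + 2874359·96 = 276665509 (mod 434028209).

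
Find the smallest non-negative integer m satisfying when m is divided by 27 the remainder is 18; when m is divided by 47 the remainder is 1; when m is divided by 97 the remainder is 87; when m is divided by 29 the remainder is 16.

3194685

From m ≡ 18 (mod 27) write m = 18 + 27t. Substituting into m ≡ 1 (mod 47) gives 27t ≡ 30 (mod 47), and since 27⁻¹ ≡ 7 (mod 47), t ≡ 22. Hence m ≡ 18 + 27·22 = 612 (mod 1269).
From m ≡ 612 (mod 1269) write m = 612 + 1269t. Substituting into m ≡ 87 (mod 97) gives 1269t ≡ 57 (mod 97), and since 8⁻¹ ≡ 85 (mod 97), t ≡ 92. Hence m ≡ 612 + 1269·92 = 117360 (mod 123093).
From m ≡ 117360 (mod 123093) write m = 117360 + 123093t. Substituting into m ≡ 16 (mod 29) gives 123093t ≡ 19 (mod 29), and since 17⁻¹ ≡ 12 (mod 29), t ≡ 25. Hence m ≡ 117360 + 123093·25 = 3194685 (mod 3569697).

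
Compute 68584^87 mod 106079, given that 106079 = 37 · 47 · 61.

Mod 37: 68584 ≡ 23; by Fermat, exponent reduces to 87 mod 36 = 15; 23^15 ≡ 31 (mod 37).
Mod 47: 68584 ≡ 11; by Fermat, exponent reduces to 87 mod 46 = 41; 11^41 ≡ 13 (mod 47).
Mod 61: 68584 ≡ 20; by Fermat, exponent reduces to 87 mod 60 = 27; 20^27 ≡ 34 (mod 61).
Combine by CRT: x ≡ 31 (mod 37), x ≡ 13 (mod 47), x ≡ 34 (mod 61) ⇒ x ≡ 75918 (mod 106079).

75918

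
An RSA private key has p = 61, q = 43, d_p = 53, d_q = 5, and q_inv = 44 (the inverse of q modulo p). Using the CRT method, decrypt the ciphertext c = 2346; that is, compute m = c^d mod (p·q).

1045

m₁ = c^(d_p) mod p: c ≡ 28 (mod 61), and 28^53 mod 61 = 8.
m₂ = c^(d_q) mod q: c ≡ 24 (mod 43), and 24^5 mod 43 = 13.
h = q_inv·(m₁ − m₂) mod p = 44·(8 − 13) mod 61 = 24.
m = m₂ + h·q = 13 + 24·43 = 1045.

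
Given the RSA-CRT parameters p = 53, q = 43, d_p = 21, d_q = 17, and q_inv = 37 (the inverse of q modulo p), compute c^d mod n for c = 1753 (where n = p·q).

m₁ = c^(d_p) mod p: c ≡ 4 (mod 53), and 4^21 mod 53 = 25.
m₂ = c^(d_q) mod q: c ≡ 33 (mod 43), and 33^17 mod 43 = 34.
h = q_inv·(m₁ − m₂) mod p = 37·(25 − 34) mod 53 = 38.
m = m₂ + h·q = 34 + 38·43 = 1668.

1668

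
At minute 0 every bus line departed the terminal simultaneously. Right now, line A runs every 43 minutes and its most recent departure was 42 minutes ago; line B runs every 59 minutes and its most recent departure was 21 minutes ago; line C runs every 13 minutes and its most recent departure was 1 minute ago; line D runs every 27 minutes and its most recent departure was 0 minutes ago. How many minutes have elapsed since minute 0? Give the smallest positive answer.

The moduli are pairwise coprime; N = 43·59·13·27 = 890487.
N/43 = 20709; 20709 ≡ 26 (mod 43); 26·5 ≡ 1, so inverse 5.
N/59 = 15093; 15093 ≡ 48 (mod 59); 48·16 ≡ 1, so inverse 16.
N/13 = 68499; 68499 ≡ 2 (mod 13); 2·7 ≡ 1, so inverse 7.
N/27 = 32981; 32981 ≡ 14 (mod 27); 14·2 ≡ 1, so inverse 2.
t ≡ 42·20709·5 + 21·15093·16 + 1·68499·7 + 0·32981·2 = 9899631.
9899631 mod 890487 = 104274.

104274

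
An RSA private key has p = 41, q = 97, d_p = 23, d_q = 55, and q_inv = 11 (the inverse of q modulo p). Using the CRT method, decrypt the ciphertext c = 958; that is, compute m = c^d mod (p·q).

m₁ = c^(d_p) mod p: c ≡ 15 (mod 41), and 15^23 mod 41 = 28.
m₂ = c^(d_q) mod q: c ≡ 85 (mod 97), and 85^55 mod 97 = 89.
h = q_inv·(m₁ − m₂) mod p = 11·(28 − 89) mod 41 = 26.
m = m₂ + h·q = 89 + 26·97 = 2611.

2611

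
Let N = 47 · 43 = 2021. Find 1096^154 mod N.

732

Mod 47: 1096 ≡ 15; by Fermat, exponent reduces to 154 mod 46 = 16; 15^16 ≡ 27 (mod 47).
Mod 43: 1096 ≡ 21; by Fermat, exponent reduces to 154 mod 42 = 28; 21^28 ≡ 1 (mod 43).
Combine by CRT: x ≡ 27 (mod 47), x ≡ 1 (mod 43) ⇒ x ≡ 732 (mod 2021).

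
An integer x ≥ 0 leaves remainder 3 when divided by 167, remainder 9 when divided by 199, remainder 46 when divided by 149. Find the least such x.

The moduli are pairwise coprime; N = 167·199·149 = 4951717.
N/167 = 29651; 29651 ≡ 92 (mod 167); 92·118 ≡ 1, so inverse 118.
N/199 = 24883; 24883 ≡ 8 (mod 199); 8·25 ≡ 1, so inverse 25.
N/149 = 33233; 33233 ≡ 6 (mod 149); 6·25 ≡ 1, so inverse 25.
x ≡ 3·29651·118 + 9·24883·25 + 46·33233·25 = 54313079.
54313079 mod 4951717 = 4795909.

4795909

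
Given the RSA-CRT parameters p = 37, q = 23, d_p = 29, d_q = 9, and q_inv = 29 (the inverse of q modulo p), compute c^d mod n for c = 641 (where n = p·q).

810

m₁ = c^(d_p) mod p: c ≡ 12 (mod 37), and 12^29 mod 37 = 33.
m₂ = c^(d_q) mod q: c ≡ 20 (mod 23), and 20^9 mod 23 = 5.
h = q_inv·(m₁ − m₂) mod p = 29·(33 − 5) mod 37 = 35.
m = m₂ + h·q = 5 + 35·23 = 810.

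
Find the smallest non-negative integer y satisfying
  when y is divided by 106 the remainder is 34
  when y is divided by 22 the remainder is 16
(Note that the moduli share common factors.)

1094

gcd(106, 22) = 2 and 2 | (16 − 34), so the pair is consistent; merging gives y ≡ 1094 (mod 1166), where 1166 = lcm(106, 22).
The solution is unique modulo lcm(106, 22) = 1166.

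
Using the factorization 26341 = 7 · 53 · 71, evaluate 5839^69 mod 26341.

Mod 7: 5839 ≡ 1; by Fermat, exponent reduces to 69 mod 6 = 3; 1^3 ≡ 1 (mod 7).
Mod 53: 5839 ≡ 9; by Fermat, exponent reduces to 69 mod 52 = 17; 9^17 ≡ 11 (mod 53).
Mod 71: 5839 ≡ 17; 17^69 ≡ 46 (mod 71).
Combine by CRT: x ≡ 1 (mod 7), x ≡ 11 (mod 53), x ≡ 46 (mod 71) ⇒ x ≡ 22695 (mod 26341).

22695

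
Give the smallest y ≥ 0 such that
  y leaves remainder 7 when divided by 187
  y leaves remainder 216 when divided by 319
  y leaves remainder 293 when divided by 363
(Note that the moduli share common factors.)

102296

gcd(187, 319) = 11 and 11 | (216 − 7), so the pair is consistent; merging gives y ≡ 4682 (mod 5423), where 5423 = lcm(187, 319).
gcd(5423, 363) = 11 and 11 | (293 − 4682), so the pair is consistent; merging gives y ≡ 102296 (mod 178959), where 178959 = lcm(5423, 363).
The solution is unique modulo lcm(187, 319, 363) = 178959.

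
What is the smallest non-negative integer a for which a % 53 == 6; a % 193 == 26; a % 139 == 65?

The moduli are pairwise coprime; N = 53·193·139 = 1421831.
N/53 = 26827; 26827 ≡ 9 (mod 53); 9·6 ≡ 1, so inverse 6.
N/193 = 7367; 7367 ≡ 33 (mod 193); 33·117 ≡ 1, so inverse 117.
N/139 = 10229; 10229 ≡ 82 (mod 139); 82·39 ≡ 1, so inverse 39.
a ≡ 6·26827·6 + 26·7367·117 + 65·10229·39 = 49306701.
49306701 mod 1421831 = 964447.

964447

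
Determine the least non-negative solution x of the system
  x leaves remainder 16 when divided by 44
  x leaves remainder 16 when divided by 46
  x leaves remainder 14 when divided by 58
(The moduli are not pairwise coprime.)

20256

gcd(44, 46) = 2 and 2 | (16 − 16), so the pair is consistent; merging gives x ≡ 16 (mod 1012), where 1012 = lcm(44, 46).
gcd(1012, 58) = 2 and 2 | (14 − 16), so the pair is consistent; merging gives x ≡ 20256 (mod 29348), where 29348 = lcm(1012, 58).
The solution is unique modulo lcm(44, 46, 58) = 29348.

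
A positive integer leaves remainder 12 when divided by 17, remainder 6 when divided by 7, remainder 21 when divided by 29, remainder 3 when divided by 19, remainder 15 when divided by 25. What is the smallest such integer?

The moduli are pairwise coprime; M = 17·7·29·19·25 = 1639225.
M/17 = 96425; 96425 ≡ 1 (mod 17), inverse 1.
M/7 = 234175; 234175 ≡ 4 (mod 7); 4·2 ≡ 1, so inverse 2.
M/29 = 56525; 56525 ≡ 4 (mod 29); 4·22 ≡ 1, so inverse 22.
M/19 = 86275; 86275 ≡ 15 (mod 19); 15·14 ≡ 1, so inverse 14.
M/25 = 65569; 65569 ≡ 19 (mod 25); 19·4 ≡ 1, so inverse 4.
n ≡ 12·96425·1 + 6·234175·2 + 21·56525·22 + 3·86275·14 + 15·65569·4 = 37639440.
37639440 mod 1639225 = 1576490.

1576490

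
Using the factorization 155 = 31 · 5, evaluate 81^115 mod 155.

Mod 31: 81 ≡ 19; by Fermat, exponent reduces to 115 mod 30 = 25; 19^25 ≡ 25 (mod 31).
Mod 5: 81 ≡ 1; by Fermat, exponent reduces to 115 mod 4 = 3; 1^3 ≡ 1 (mod 5).
Combine by CRT: x ≡ 25 (mod 31), x ≡ 1 (mod 5) ⇒ x ≡ 56 (mod 155).

56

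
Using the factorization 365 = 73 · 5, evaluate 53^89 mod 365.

Mod 73: 53 ≡ 53; by Fermat, exponent reduces to 89 mod 72 = 17; 53^17 ≡ 68 (mod 73).
Mod 5: 53 ≡ 3; by Fermat, exponent reduces to 89 mod 4 = 1; 3^1 ≡ 3 (mod 5).
Combine by CRT: x ≡ 68 (mod 73), x ≡ 3 (mod 5) ⇒ x ≡ 68 (mod 365).

68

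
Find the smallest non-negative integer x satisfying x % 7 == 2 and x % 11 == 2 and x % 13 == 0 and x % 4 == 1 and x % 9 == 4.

From x ≡ 2 (mod 7) write x = 2 + 7t. Substituting into x ≡ 2 (mod 11) gives 7t ≡ 0 (mod 11), and since 7⁻¹ ≡ 8 (mod 11), t ≡ 0. Hence x ≡ 2 + 7·0 = 2 (mod 77).
From x ≡ 2 (mod 77) write x = 2 + 77t. Substituting into x ≡ 0 (mod 13) gives 77t ≡ 11 (mod 13), and since 12⁻¹ ≡ 12 (mod 13), t ≡ 2. Hence x ≡ 2 + 77·2 = 156 (mod 1001).
From x ≡ 156 (mod 1001) write x = 156 + 1001t. Substituting into x ≡ 1 (mod 4) gives 1001t ≡ 1 (mod 4), and since 1⁻¹ ≡ 1 (mod 4), t ≡ 1. Hence x ≡ 156 + 1001·1 = 1157 (mod 4004).
From x ≡ 1157 (mod 4004) write x = 1157 + 4004t. Substituting into x ≡ 4 (mod 9) gives 4004t ≡ 8 (mod 9), and since 8⁻¹ ≡ 8 (mod 9), t ≡ 1. Hence x ≡ 1157 + 4004·1 = 5161 (mod 36036).

5161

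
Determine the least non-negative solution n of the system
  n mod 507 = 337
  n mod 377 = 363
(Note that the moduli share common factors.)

3379

Combine the congruences pairwise.
gcd(507, 377) = 13 and 13 | (363 − 337), so the pair is consistent; merging gives n ≡ 3379 (mod 14703), where 14703 = lcm(507, 377).
The solution is unique modulo lcm(507, 377) = 14703.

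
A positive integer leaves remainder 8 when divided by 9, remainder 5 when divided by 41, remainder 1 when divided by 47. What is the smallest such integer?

10952

The moduli are pairwise coprime; M = 9·41·47 = 17343.
M/9 = 1927; 1927 ≡ 1 (mod 9), inverse 1.
M/41 = 423; 423 ≡ 13 (mod 41); 13·19 ≡ 1, so inverse 19.
M/47 = 369; 369 ≡ 40 (mod 47); 40·20 ≡ 1, so inverse 20.
n ≡ 8·1927·1 + 5·423·19 + 1·369·20 = 62981.
62981 mod 17343 = 10952.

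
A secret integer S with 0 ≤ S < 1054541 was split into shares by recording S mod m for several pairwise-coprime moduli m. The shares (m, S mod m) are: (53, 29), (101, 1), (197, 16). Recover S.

915869

The moduli are pairwise coprime; N = 53·101·197 = 1054541.
N/53 = 19897; 19897 ≡ 22 (mod 53); 22·41 ≡ 1, so inverse 41.
N/101 = 10441; 10441 ≡ 38 (mod 101); 38·8 ≡ 1, so inverse 8.
N/197 = 5353; 5353 ≡ 34 (mod 197); 34·29 ≡ 1, so inverse 29.
S ≡ 29·19897·41 + 1·10441·8 + 16·5353·29 = 26224853.
26224853 mod 1054541 = 915869.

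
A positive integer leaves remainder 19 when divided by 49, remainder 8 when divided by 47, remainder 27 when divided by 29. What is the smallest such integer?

44658

The moduli are pairwise coprime; M = 49·47·29 = 66787.
M/49 = 1363; 1363 ≡ 40 (mod 49); 40·38 ≡ 1, so inverse 38.
M/47 = 1421; 1421 ≡ 11 (mod 47); 11·30 ≡ 1, so inverse 30.
M/29 = 2303; 2303 ≡ 12 (mod 29); 12·17 ≡ 1, so inverse 17.
N ≡ 19·1363·38 + 8·1421·30 + 27·2303·17 = 2382203.
2382203 mod 66787 = 44658.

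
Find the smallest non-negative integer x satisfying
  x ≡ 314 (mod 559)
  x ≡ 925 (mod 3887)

gcd(559, 3887) = 13 and 13 | (925 − 314), so the pair is consistent; merging gives x ≡ 8699 (mod 167141), where 167141 = lcm(559, 3887).
The solution is unique modulo lcm(559, 3887) = 167141.

8699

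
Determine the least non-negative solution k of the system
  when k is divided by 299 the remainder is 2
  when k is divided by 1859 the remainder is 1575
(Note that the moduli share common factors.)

16447

gcd(299, 1859) = 13 and 13 | (1575 − 2), so the pair is consistent; merging gives k ≡ 16447 (mod 42757), where 42757 = lcm(299, 1859).
The solution is unique modulo lcm(299, 1859) = 42757.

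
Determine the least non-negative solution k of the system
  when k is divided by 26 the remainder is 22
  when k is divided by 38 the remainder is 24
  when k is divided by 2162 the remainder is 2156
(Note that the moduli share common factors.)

Combine the congruences pairwise.
gcd(26, 38) = 2 and 2 | (24 − 22), so the pair is consistent; merging gives k ≡ 100 (mod 494), where 494 = lcm(26, 38).
gcd(494, 2162) = 2 and 2 | (2156 − 100), so the pair is consistent; merging gives k ≡ 127552 (mod 534014), where 534014 = lcm(494, 2162).
The solution is unique modulo lcm(26, 38, 2162) = 534014.

127552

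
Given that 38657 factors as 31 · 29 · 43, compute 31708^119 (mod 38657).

Mod 31: 31708 ≡ 26; by Fermat, exponent reduces to 119 mod 30 = 29; 26^29 ≡ 6 (mod 31).
Mod 29: 31708 ≡ 11; by Fermat, exponent reduces to 119 mod 28 = 7; 11^7 ≡ 12 (mod 29).
Mod 43: 31708 ≡ 17; by Fermat, exponent reduces to 119 mod 42 = 35; 17^35 ≡ 6 (mod 43).
Combine by CRT: x ≡ 6 (mod 31), x ≡ 12 (mod 29), x ≡ 6 (mod 43) ⇒ x ≡ 30665 (mod 38657).

30665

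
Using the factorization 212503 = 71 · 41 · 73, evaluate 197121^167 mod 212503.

Mod 71: 197121 ≡ 25; by Fermat, exponent reduces to 167 mod 70 = 27; 25^27 ≡ 57 (mod 71).
Mod 41: 197121 ≡ 34; by Fermat, exponent reduces to 167 mod 40 = 7; 34^7 ≡ 24 (mod 41).
Mod 73: 197121 ≡ 21; by Fermat, exponent reduces to 167 mod 72 = 23; 21^23 ≡ 7 (mod 73).
Combine by CRT: x ≡ 57 (mod 71), x ≡ 24 (mod 41), x ≡ 7 (mod 73) ⇒ x ≡ 38113 (mod 212503).

38113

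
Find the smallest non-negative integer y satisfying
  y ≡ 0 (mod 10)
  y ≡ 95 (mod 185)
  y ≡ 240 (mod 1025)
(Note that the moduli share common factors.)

30990

gcd(10, 185) = 5 and 5 | (95 − 0), so the pair is consistent; merging gives y ≡ 280 (mod 370), where 370 = lcm(10, 185).
gcd(370, 1025) = 5 and 5 | (240 − 280), so the pair is consistent; merging gives y ≡ 30990 (mod 75850), where 75850 = lcm(370, 1025).
The solution is unique modulo lcm(10, 185, 1025) = 75850.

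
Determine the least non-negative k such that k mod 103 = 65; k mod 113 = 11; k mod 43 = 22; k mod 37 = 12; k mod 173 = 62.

715580308

From k ≡ 65 (mod 103) write k = 65 + 103t. Substituting into k ≡ 11 (mod 113) gives 103t ≡ 59 (mod 113), and since 103⁻¹ ≡ 79 (mod 113), t ≡ 28. Hence k ≡ 65 + 103·28 = 2949 (mod 11639).
From k ≡ 2949 (mod 11639) write k = 2949 + 11639t. Substituting into k ≡ 22 (mod 43) gives 11639t ≡ 40 (mod 43), and since 29⁻¹ ≡ 3 (mod 43), t ≡ 34. Hence k ≡ 2949 + 11639·34 = 398675 (mod 500477).
From k ≡ 398675 (mod 500477) write k = 398675 + 500477t. Substituting into k ≡ 12 (mod 37) gives 500477t ≡ 12 (mod 37), and since 15⁻¹ ≡ 5 (mod 37), t ≡ 23. Hence k ≡ 398675 + 500477·23 = 11909646 (mod 18517649).
From k ≡ 11909646 (mod 18517649) write k = 11909646 + 18517649t. Substituting into k ≡ 62 (mod 173) gives 18517649t ≡ 82 (mod 173), and since 75⁻¹ ≡ 30 (mod 173), t ≡ 38. Hence k ≡ 11909646 + 18517649·38 = 715580308 (mod 3203553277).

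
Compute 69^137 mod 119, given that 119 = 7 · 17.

Mod 7: 69 ≡ 6; by Fermat, exponent reduces to 137 mod 6 = 5; 6^5 ≡ 6 (mod 7).
Mod 17: 69 ≡ 1; by Fermat, exponent reduces to 137 mod 16 = 9; 1^9 ≡ 1 (mod 17).
Combine by CRT: x ≡ 6 (mod 7), x ≡ 1 (mod 17) ⇒ x ≡ 69 (mod 119).

69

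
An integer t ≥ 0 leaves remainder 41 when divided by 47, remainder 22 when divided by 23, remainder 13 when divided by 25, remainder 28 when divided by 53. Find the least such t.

The moduli are pairwise coprime; N = 47·23·25·53 = 1432325.
N/47 = 30475; 30475 ≡ 19 (mod 47); 19·5 ≡ 1, so inverse 5.
N/23 = 62275; 62275 ≡ 14 (mod 23); 14·5 ≡ 1, so inverse 5.
N/25 = 57293; 57293 ≡ 18 (mod 25); 18·7 ≡ 1, so inverse 7.
N/53 = 27025; 27025 ≡ 48 (mod 53); 48·21 ≡ 1, so inverse 21.
t ≡ 41·30475·5 + 22·62275·5 + 13·57293·7 + 28·27025·21 = 34201988.
34201988 mod 1432325 = 1258513.

1258513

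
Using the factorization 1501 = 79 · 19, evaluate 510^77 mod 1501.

327

Mod 79: 510 ≡ 36; 36^77 ≡ 11 (mod 79).
Mod 19: 510 ≡ 16; by Fermat, exponent reduces to 77 mod 18 = 5; 16^5 ≡ 4 (mod 19).
Combine by CRT: x ≡ 11 (mod 79), x ≡ 4 (mod 19) ⇒ x ≡ 327 (mod 1501).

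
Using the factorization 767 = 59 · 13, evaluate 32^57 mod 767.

Mod 59: 32 ≡ 32; 32^57 ≡ 24 (mod 59).
Mod 13: 32 ≡ 6; by Fermat, exponent reduces to 57 mod 12 = 9; 6^9 ≡ 5 (mod 13).
Combine by CRT: x ≡ 24 (mod 59), x ≡ 5 (mod 13) ⇒ x ≡ 83 (mod 767).

83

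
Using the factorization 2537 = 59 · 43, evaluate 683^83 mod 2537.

Mod 59: 683 ≡ 34; by Fermat, exponent reduces to 83 mod 58 = 25; 34^25 ≡ 38 (mod 59).
Mod 43: 683 ≡ 38; by Fermat, exponent reduces to 83 mod 42 = 41; 38^41 ≡ 17 (mod 43).
Combine by CRT: x ≡ 38 (mod 59), x ≡ 17 (mod 43) ⇒ x ≡ 2339 (mod 2537).

2339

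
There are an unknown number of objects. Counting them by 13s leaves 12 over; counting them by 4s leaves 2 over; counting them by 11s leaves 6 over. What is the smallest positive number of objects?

402

The moduli are pairwise coprime; M = 13·4·11 = 572.
M/13 = 44; 44 ≡ 5 (mod 13); 5·8 ≡ 1, so inverse 8.
M/4 = 143; 143 ≡ 3 (mod 4); 3·3 ≡ 1, so inverse 3.
M/11 = 52; 52 ≡ 8 (mod 11); 8·7 ≡ 1, so inverse 7.
N ≡ 12·44·8 + 2·143·3 + 6·52·7 = 7266.
7266 mod 572 = 402.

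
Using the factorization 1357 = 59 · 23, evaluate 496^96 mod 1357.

186

Mod 59: 496 ≡ 24; by Fermat, exponent reduces to 96 mod 58 = 38; 24^38 ≡ 9 (mod 59).
Mod 23: 496 ≡ 13; by Fermat, exponent reduces to 96 mod 22 = 8; 13^8 ≡ 2 (mod 23).
Combine by CRT: x ≡ 9 (mod 59), x ≡ 2 (mod 23) ⇒ x ≡ 186 (mod 1357).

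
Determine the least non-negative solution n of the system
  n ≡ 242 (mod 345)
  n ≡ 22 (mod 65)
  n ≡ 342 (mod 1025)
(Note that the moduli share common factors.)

gcd(345, 65) = 5 and 5 | (22 − 242), so the pair is consistent; merging gives n ≡ 932 (mod 4485), where 4485 = lcm(345, 65).
gcd(4485, 1025) = 5 and 5 | (342 − 932), so the pair is consistent; merging gives n ≡ 364217 (mod 919425), where 919425 = lcm(4485, 1025).
The solution is unique modulo lcm(345, 65, 1025) = 919425.

364217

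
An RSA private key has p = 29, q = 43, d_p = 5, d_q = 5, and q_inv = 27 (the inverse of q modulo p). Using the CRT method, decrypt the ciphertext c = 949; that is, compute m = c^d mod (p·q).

m₁ = c^(d_p) mod p: c ≡ 21 (mod 29), and 21^5 mod 29 = 2.
m₂ = c^(d_q) mod q: c ≡ 3 (mod 43), and 3^5 mod 43 = 28.
h = q_inv·(m₁ − m₂) mod p = 27·(2 − 28) mod 29 = 23.
m = m₂ + h·q = 28 + 23·43 = 1017.

1017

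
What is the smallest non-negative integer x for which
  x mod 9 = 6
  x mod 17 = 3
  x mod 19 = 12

411

From x ≡ 6 (mod 9) write x = 6 + 9t. Substituting into x ≡ 3 (mod 17) gives 9t ≡ 14 (mod 17), and since 9⁻¹ ≡ 2 (mod 17), t ≡ 11. Hence x ≡ 6 + 9·11 = 105 (mod 153).
From x ≡ 105 (mod 153) write x = 105 + 153t. Substituting into x ≡ 12 (mod 19) gives 153t ≡ 2 (mod 19), and since 1⁻¹ ≡ 1 (mod 19), t ≡ 2. Hence x ≡ 105 + 153·2 = 411 (mod 2907).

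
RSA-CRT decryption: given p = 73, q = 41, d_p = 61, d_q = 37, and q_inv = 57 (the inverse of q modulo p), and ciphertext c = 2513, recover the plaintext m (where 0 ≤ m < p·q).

1155

m₁ = c^(d_p) mod p: c ≡ 31 (mod 73), and 31^61 mod 73 = 60.
m₂ = c^(d_q) mod q: c ≡ 12 (mod 41), and 12^37 mod 41 = 7.
h = q_inv·(m₁ − m₂) mod p = 57·(60 − 7) mod 73 = 28.
m = m₂ + h·q = 7 + 28·41 = 1155.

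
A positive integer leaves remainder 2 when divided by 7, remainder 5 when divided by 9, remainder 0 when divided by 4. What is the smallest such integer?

212

From m ≡ 2 (mod 7) write m = 2 + 7t. Substituting into m ≡ 5 (mod 9) gives 7t ≡ 3 (mod 9), and since 7⁻¹ ≡ 4 (mod 9), t ≡ 3. Hence m ≡ 2 + 7·3 = 23 (mod 63).
From m ≡ 23 (mod 63) write m = 23 + 63t. Substituting into m ≡ 0 (mod 4) gives 63t ≡ 1 (mod 4), and since 3⁻¹ ≡ 3 (mod 4), t ≡ 3. Hence m ≡ 23 + 63·3 = 212 (mod 252).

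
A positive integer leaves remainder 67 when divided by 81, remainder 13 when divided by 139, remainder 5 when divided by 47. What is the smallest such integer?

The moduli are pairwise coprime; N = 81·139·47 = 529173.
N/81 = 6533; 6533 ≡ 53 (mod 81); 53·26 ≡ 1, so inverse 26.
N/139 = 3807; 3807 ≡ 54 (mod 139); 54·121 ≡ 1, so inverse 121.
N/47 = 11259; 11259 ≡ 26 (mod 47); 26·38 ≡ 1, so inverse 38.
m ≡ 67·6533·26 + 13·3807·121 + 5·11259·38 = 19508107.
19508107 mod 529173 = 457879.

457879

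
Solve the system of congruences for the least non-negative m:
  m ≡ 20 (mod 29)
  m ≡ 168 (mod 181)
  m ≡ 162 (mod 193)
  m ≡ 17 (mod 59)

The moduli are pairwise coprime; N = 29·181·193·59 = 59770363.
N/29 = 2061047; 2061047 ≡ 17 (mod 29); 17·12 ≡ 1, so inverse 12.
N/181 = 330223; 330223 ≡ 79 (mod 181); 79·55 ≡ 1, so inverse 55.
N/193 = 309691; 309691 ≡ 119 (mod 193); 119·133 ≡ 1, so inverse 133.
N/59 = 1013057; 1013057 ≡ 27 (mod 59); 27·35 ≡ 1, so inverse 35.
m ≡ 20·2061047·12 + 168·330223·55 + 162·309691·133 + 17·1013057·35 = 10821283001.
10821283001 mod 59770363 = 2847298.

2847298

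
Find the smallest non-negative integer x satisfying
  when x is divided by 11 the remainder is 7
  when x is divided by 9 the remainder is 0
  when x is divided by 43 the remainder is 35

4077

The moduli are pairwise coprime; N = 11·9·43 = 4257.
N/11 = 387; 387 ≡ 2 (mod 11); 2·6 ≡ 1, so inverse 6.
N/9 = 473; 473 ≡ 5 (mod 9); 5·2 ≡ 1, so inverse 2.
N/43 = 99; 99 ≡ 13 (mod 43); 13·10 ≡ 1, so inverse 10.
x ≡ 7·387·6 + 0·473·2 + 35·99·10 = 50904.
50904 mod 4257 = 4077.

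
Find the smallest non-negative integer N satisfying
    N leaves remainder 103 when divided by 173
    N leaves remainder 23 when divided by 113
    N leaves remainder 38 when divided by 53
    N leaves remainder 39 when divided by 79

The moduli are pairwise coprime; M = 173·113·53·79 = 81851663.
M/173 = 473131; 473131 ≡ 149 (mod 173); 149·36 ≡ 1, so inverse 36.
M/113 = 724351; 724351 ≡ 21 (mod 113); 21·70 ≡ 1, so inverse 70.
M/53 = 1544371; 1544371 ≡ 4 (mod 53); 4·40 ≡ 1, so inverse 40.
M/79 = 1036097; 1036097 ≡ 12 (mod 79); 12·33 ≡ 1, so inverse 33.
N ≡ 103·473131·36 + 23·724351·70 + 38·1544371·40 + 39·1036097·33 = 6601475617.
6601475617 mod 81851663 = 53342577.

53342577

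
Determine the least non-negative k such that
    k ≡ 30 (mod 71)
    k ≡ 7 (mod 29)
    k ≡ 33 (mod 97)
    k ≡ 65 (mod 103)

17157393

From k ≡ 30 (mod 71) write k = 30 + 71t. Substituting into k ≡ 7 (mod 29) gives 71t ≡ 6 (mod 29), and since 13⁻¹ ≡ 9 (mod 29), t ≡ 25. Hence k ≡ 30 + 71·25 = 1805 (mod 2059).
From k ≡ 1805 (mod 2059) write k = 1805 + 2059t. Substituting into k ≡ 33 (mod 97) gives 2059t ≡ 71 (mod 97), and since 22⁻¹ ≡ 75 (mod 97), t ≡ 87. Hence k ≡ 1805 + 2059·87 = 180938 (mod 199723).
From k ≡ 180938 (mod 199723) write k = 180938 + 199723t. Substituting into k ≡ 65 (mod 103) gives 199723t ≡ 98 (mod 103), and since 6⁻¹ ≡ 86 (mod 103), t ≡ 85. Hence k ≡ 180938 + 199723·85 = 17157393 (mod 20571469).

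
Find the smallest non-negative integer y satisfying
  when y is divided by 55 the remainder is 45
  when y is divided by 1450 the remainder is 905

2355

Combine the congruences pairwise.
gcd(55, 1450) = 5 and 5 | (905 − 45), so the pair is consistent; merging gives y ≡ 2355 (mod 15950), where 15950 = lcm(55, 1450).
The solution is unique modulo lcm(55, 1450) = 15950.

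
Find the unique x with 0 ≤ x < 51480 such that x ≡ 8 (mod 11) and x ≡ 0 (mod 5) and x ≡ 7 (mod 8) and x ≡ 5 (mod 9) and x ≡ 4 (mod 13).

The moduli are pairwise coprime; N = 11·5·8·9·13 = 51480.
N/11 = 4680; 4680 ≡ 5 (mod 11); 5·9 ≡ 1, so inverse 9.
N/5 = 10296; 10296 ≡ 1 (mod 5), inverse 1.
N/8 = 6435; 6435 ≡ 3 (mod 8); 3·3 ≡ 1, so inverse 3.
N/9 = 5720; 5720 ≡ 5 (mod 9); 5·2 ≡ 1, so inverse 2.
N/13 = 3960; 3960 ≡ 8 (mod 13); 8·5 ≡ 1, so inverse 5.
x ≡ 8·4680·9 + 0·10296·1 + 7·6435·3 + 5·5720·2 + 4·3960·5 = 608495.
608495 mod 51480 = 42215.

42215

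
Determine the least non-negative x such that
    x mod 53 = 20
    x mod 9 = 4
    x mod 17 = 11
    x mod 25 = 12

94837

The moduli are pairwise coprime; N = 53·9·17·25 = 202725.
N/53 = 3825; 3825 ≡ 9 (mod 53); 9·6 ≡ 1, so inverse 6.
N/9 = 22525; 22525 ≡ 7 (mod 9); 7·4 ≡ 1, so inverse 4.
N/17 = 11925; 11925 ≡ 8 (mod 17); 8·15 ≡ 1, so inverse 15.
N/25 = 8109; 8109 ≡ 9 (mod 25); 9·14 ≡ 1, so inverse 14.
x ≡ 20·3825·6 + 4·22525·4 + 11·11925·15 + 12·8109·14 = 4149337.
4149337 mod 202725 = 94837.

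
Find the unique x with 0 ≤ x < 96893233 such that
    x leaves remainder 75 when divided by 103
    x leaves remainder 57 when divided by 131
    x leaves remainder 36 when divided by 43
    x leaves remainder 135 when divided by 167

The moduli are pairwise coprime; N = 103·131·43·167 = 96893233.
N/103 = 940711; 940711 ≡ 12 (mod 103); 12·43 ≡ 1, so inverse 43.
N/131 = 739643; 739643 ≡ 17 (mod 131); 17·54 ≡ 1, so inverse 54.
N/43 = 2253331; 2253331 ≡ 2 (mod 43); 2·22 ≡ 1, so inverse 22.
N/167 = 580199; 580199 ≡ 41 (mod 167); 41·110 ≡ 1, so inverse 110.
x ≡ 75·940711·43 + 57·739643·54 + 36·2253331·22 + 135·580199·110 = 15711007431.
15711007431 mod 96893233 = 14303685.

14303685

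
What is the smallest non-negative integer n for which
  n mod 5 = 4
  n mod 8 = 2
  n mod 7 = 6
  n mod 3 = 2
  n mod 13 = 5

1994

The moduli are pairwise coprime; M = 5·8·7·3·13 = 10920.
M/5 = 2184; 2184 ≡ 4 (mod 5); 4·4 ≡ 1, so inverse 4.
M/8 = 1365; 1365 ≡ 5 (mod 8); 5·5 ≡ 1, so inverse 5.
M/7 = 1560; 1560 ≡ 6 (mod 7); 6·6 ≡ 1, so inverse 6.
M/3 = 3640; 3640 ≡ 1 (mod 3), inverse 1.
M/13 = 840; 840 ≡ 8 (mod 13); 8·5 ≡ 1, so inverse 5.
n ≡ 4·2184·4 + 2·1365·5 + 6·1560·6 + 2·3640·1 + 5·840·5 = 133034.
133034 mod 10920 = 1994.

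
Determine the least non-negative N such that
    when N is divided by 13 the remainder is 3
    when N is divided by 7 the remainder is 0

42

Combine the congruences pairwise.
From N ≡ 3 (mod 13) write N = 3 + 13t. Substituting into N ≡ 0 (mod 7) gives 13t ≡ 4 (mod 7), and since 6⁻¹ ≡ 6 (mod 7), t ≡ 3. Hence N ≡ 3 + 13·3 = 42 (mod 91).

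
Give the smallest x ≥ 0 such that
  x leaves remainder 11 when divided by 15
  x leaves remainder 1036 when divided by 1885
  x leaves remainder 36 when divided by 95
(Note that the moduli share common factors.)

31196

gcd(15, 1885) = 5 and 5 | (1036 − 11), so the pair is consistent; merging gives x ≡ 2921 (mod 5655), where 5655 = lcm(15, 1885).
gcd(5655, 95) = 5 and 5 | (36 − 2921), so the pair is consistent; merging gives x ≡ 31196 (mod 107445), where 107445 = lcm(5655, 95).
The solution is unique modulo lcm(15, 1885, 95) = 107445.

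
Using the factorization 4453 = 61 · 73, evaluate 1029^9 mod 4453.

Mod 61: 1029 ≡ 53; 53^9 ≡ 23 (mod 61).
Mod 73: 1029 ≡ 7; 7^9 ≡ 10 (mod 73).
Combine by CRT: x ≡ 23 (mod 61), x ≡ 10 (mod 73) ⇒ x ≡ 4171 (mod 4453).

4171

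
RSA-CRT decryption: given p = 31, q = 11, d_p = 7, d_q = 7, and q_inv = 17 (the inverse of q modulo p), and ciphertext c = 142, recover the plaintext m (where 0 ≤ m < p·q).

164

m₁ = c^(d_p) mod p: c ≡ 18 (mod 31), and 18^7 mod 31 = 9.
m₂ = c^(d_q) mod q: c ≡ 10 (mod 11), and 10^7 mod 11 = 10.
h = q_inv·(m₁ − m₂) mod p = 17·(9 − 10) mod 31 = 14.
m = m₂ + h·q = 10 + 14·11 = 164.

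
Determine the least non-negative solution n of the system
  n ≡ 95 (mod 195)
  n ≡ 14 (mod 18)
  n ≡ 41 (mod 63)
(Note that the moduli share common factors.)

gcd(195, 18) = 3 and 3 | (14 − 95), so the pair is consistent; merging gives n ≡ 680 (mod 1170), where 1170 = lcm(195, 18).
gcd(1170, 63) = 9 and 9 | (41 − 680), so the pair is consistent; merging gives n ≡ 6530 (mod 8190), where 8190 = lcm(1170, 63).
The solution is unique modulo lcm(195, 18, 63) = 8190.

6530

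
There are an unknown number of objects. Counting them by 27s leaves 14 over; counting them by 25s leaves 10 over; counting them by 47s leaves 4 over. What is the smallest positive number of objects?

From N ≡ 14 (mod 27) write N = 14 + 27t. Substituting into N ≡ 10 (mod 25) gives 27t ≡ 21 (mod 25), and since 2⁻¹ ≡ 13 (mod 25), t ≡ 23. Hence N ≡ 14 + 27·23 = 635 (mod 675).
From N ≡ 635 (mod 675) write N = 635 + 675t. Substituting into N ≡ 4 (mod 47) gives 675t ≡ 27 (mod 47), and since 17⁻¹ ≡ 36 (mod 47), t ≡ 32. Hence N ≡ 635 + 675·32 = 22235 (mod 31725).

22235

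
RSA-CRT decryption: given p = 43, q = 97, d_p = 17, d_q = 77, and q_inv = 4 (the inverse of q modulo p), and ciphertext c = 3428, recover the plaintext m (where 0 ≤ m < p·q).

1131

m₁ = c^(d_p) mod p: c ≡ 31 (mod 43), and 31^17 mod 43 = 13.
m₂ = c^(d_q) mod q: c ≡ 33 (mod 97), and 33^77 mod 97 = 64.
h = q_inv·(m₁ − m₂) mod p = 4·(13 − 64) mod 43 = 11.
m = m₂ + h·q = 64 + 11·97 = 1131.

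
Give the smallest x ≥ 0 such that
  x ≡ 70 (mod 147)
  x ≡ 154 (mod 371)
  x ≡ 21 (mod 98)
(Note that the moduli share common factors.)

14623

gcd(147, 371) = 7 and 7 | (154 − 70), so the pair is consistent; merging gives x ≡ 6832 (mod 7791), where 7791 = lcm(147, 371).
gcd(7791, 98) = 49 and 49 | (21 − 6832), so the pair is consistent; merging gives x ≡ 14623 (mod 15582), where 15582 = lcm(7791, 98).
The solution is unique modulo lcm(147, 371, 98) = 15582.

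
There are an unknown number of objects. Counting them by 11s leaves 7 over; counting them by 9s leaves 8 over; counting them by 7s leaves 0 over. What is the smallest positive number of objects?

161

The moduli are pairwise coprime; M = 11·9·7 = 693.
M/11 = 63; 63 ≡ 8 (mod 11); 8·7 ≡ 1, so inverse 7.
M/9 = 77; 77 ≡ 5 (mod 9); 5·2 ≡ 1, so inverse 2.
M/7 = 99; 99 ≡ 1 (mod 7), inverse 1.
N ≡ 7·63·7 + 8·77·2 + 0·99·1 = 4319.
4319 mod 693 = 161.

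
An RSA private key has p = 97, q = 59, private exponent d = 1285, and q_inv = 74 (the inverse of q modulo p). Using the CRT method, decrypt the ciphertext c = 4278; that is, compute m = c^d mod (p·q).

3453

d_p = d mod (p−1) = 1285 mod 96 = 37; d_q = d mod (q−1) = 9.
m₁ = c^(d_p) mod p: c ≡ 10 (mod 97), and 10^37 mod 97 = 58.
m₂ = c^(d_q) mod q: c ≡ 30 (mod 59), and 30^9 mod 59 = 31.
h = q_inv·(m₁ − m₂) mod p = 74·(58 − 31) mod 97 = 58.
m = m₂ + h·q = 31 + 58·59 = 3453.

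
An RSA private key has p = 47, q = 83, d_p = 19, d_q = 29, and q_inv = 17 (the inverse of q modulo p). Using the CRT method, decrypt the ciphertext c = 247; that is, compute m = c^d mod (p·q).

m₁ = c^(d_p) mod p: c ≡ 12 (mod 47), and 12^19 mod 47 = 21.
m₂ = c^(d_q) mod q: c ≡ 81 (mod 83), and 81^29 mod 83 = 63.
h = q_inv·(m₁ − m₂) mod p = 17·(21 − 63) mod 47 = 38.
m = m₂ + h·q = 63 + 38·83 = 3217.

3217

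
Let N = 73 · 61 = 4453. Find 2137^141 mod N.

Mod 73: 2137 ≡ 20; by Fermat, exponent reduces to 141 mod 72 = 69; 20^69 ≡ 17 (mod 73).
Mod 61: 2137 ≡ 2; by Fermat, exponent reduces to 141 mod 60 = 21; 2^21 ≡ 33 (mod 61).
Combine by CRT: x ≡ 17 (mod 73), x ≡ 33 (mod 61) ⇒ x ≡ 3083 (mod 4453).

3083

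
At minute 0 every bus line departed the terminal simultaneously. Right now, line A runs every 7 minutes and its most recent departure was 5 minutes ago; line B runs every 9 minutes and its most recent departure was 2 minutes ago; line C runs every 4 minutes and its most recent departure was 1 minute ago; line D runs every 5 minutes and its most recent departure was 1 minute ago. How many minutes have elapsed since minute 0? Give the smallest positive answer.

The moduli are pairwise coprime; N = 7·9·4·5 = 1260.
N/7 = 180; 180 ≡ 5 (mod 7); 5·3 ≡ 1, so inverse 3.
N/9 = 140; 140 ≡ 5 (mod 9); 5·2 ≡ 1, so inverse 2.
N/4 = 315; 315 ≡ 3 (mod 4); 3·3 ≡ 1, so inverse 3.
N/5 = 252; 252 ≡ 2 (mod 5); 2·3 ≡ 1, so inverse 3.
t ≡ 5·180·3 + 2·140·2 + 1·315·3 + 1·252·3 = 4961.
4961 mod 1260 = 1181.

1181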